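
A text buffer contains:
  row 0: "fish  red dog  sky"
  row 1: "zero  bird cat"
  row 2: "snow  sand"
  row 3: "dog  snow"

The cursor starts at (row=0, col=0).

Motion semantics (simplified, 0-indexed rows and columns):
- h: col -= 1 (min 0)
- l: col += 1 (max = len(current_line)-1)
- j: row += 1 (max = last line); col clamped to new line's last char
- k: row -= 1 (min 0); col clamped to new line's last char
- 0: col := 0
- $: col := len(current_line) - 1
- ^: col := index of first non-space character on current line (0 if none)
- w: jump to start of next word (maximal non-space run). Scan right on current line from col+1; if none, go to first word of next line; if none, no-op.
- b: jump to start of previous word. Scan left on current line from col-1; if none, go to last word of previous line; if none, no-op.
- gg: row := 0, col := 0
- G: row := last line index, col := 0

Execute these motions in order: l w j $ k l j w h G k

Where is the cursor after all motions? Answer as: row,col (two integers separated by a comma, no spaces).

After 1 (l): row=0 col=1 char='i'
After 2 (w): row=0 col=6 char='r'
After 3 (j): row=1 col=6 char='b'
After 4 ($): row=1 col=13 char='t'
After 5 (k): row=0 col=13 char='_'
After 6 (l): row=0 col=14 char='_'
After 7 (j): row=1 col=13 char='t'
After 8 (w): row=2 col=0 char='s'
After 9 (h): row=2 col=0 char='s'
After 10 (G): row=3 col=0 char='d'
After 11 (k): row=2 col=0 char='s'

Answer: 2,0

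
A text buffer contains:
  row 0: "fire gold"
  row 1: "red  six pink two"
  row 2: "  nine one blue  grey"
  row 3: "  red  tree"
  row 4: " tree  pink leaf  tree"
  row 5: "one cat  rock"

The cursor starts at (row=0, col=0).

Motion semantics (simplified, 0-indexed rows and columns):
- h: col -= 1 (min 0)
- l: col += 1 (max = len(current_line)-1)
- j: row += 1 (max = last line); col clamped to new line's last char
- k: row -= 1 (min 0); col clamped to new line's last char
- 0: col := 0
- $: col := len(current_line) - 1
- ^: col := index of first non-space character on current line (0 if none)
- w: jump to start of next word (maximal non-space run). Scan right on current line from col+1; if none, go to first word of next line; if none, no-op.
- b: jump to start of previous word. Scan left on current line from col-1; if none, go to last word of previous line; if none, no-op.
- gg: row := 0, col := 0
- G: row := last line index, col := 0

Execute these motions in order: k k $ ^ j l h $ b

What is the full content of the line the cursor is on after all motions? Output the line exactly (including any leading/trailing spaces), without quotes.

After 1 (k): row=0 col=0 char='f'
After 2 (k): row=0 col=0 char='f'
After 3 ($): row=0 col=8 char='d'
After 4 (^): row=0 col=0 char='f'
After 5 (j): row=1 col=0 char='r'
After 6 (l): row=1 col=1 char='e'
After 7 (h): row=1 col=0 char='r'
After 8 ($): row=1 col=16 char='o'
After 9 (b): row=1 col=14 char='t'

Answer: red  six pink two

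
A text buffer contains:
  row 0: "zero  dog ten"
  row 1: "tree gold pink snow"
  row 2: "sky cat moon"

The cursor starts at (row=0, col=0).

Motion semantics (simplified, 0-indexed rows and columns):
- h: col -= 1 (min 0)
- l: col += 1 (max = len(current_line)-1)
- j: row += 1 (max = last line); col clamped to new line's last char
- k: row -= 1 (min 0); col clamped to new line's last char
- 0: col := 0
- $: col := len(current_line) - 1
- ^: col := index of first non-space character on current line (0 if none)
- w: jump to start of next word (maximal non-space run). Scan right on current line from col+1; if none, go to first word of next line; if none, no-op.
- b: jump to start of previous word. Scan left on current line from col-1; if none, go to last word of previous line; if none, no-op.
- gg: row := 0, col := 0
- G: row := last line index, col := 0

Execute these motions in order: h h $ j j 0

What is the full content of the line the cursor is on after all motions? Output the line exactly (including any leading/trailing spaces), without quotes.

After 1 (h): row=0 col=0 char='z'
After 2 (h): row=0 col=0 char='z'
After 3 ($): row=0 col=12 char='n'
After 4 (j): row=1 col=12 char='n'
After 5 (j): row=2 col=11 char='n'
After 6 (0): row=2 col=0 char='s'

Answer: sky cat moon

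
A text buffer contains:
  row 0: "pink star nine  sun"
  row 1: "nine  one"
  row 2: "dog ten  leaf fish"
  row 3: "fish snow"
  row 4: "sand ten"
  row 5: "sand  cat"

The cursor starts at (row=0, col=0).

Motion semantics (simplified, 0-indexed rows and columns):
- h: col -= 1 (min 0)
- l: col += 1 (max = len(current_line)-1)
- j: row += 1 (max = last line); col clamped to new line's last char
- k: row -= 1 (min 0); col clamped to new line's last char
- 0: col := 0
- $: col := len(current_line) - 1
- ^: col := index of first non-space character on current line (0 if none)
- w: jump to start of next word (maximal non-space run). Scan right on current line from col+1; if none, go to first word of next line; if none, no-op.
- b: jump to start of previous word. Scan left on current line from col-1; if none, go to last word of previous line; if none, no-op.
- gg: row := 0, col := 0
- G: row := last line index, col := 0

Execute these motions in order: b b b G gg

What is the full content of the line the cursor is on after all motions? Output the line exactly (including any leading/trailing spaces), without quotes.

After 1 (b): row=0 col=0 char='p'
After 2 (b): row=0 col=0 char='p'
After 3 (b): row=0 col=0 char='p'
After 4 (G): row=5 col=0 char='s'
After 5 (gg): row=0 col=0 char='p'

Answer: pink star nine  sun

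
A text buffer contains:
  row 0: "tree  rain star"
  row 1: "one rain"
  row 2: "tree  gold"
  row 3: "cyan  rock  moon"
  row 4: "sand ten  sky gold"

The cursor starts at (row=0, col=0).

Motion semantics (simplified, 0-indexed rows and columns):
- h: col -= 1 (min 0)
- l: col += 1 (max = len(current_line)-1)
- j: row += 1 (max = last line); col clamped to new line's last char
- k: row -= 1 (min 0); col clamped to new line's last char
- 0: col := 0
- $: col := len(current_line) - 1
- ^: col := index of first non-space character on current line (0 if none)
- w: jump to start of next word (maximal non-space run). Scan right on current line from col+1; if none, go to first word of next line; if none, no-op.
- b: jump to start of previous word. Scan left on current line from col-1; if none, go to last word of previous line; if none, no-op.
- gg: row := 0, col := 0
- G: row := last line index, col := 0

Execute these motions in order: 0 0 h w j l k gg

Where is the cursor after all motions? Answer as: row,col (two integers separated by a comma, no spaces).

After 1 (0): row=0 col=0 char='t'
After 2 (0): row=0 col=0 char='t'
After 3 (h): row=0 col=0 char='t'
After 4 (w): row=0 col=6 char='r'
After 5 (j): row=1 col=6 char='i'
After 6 (l): row=1 col=7 char='n'
After 7 (k): row=0 col=7 char='a'
After 8 (gg): row=0 col=0 char='t'

Answer: 0,0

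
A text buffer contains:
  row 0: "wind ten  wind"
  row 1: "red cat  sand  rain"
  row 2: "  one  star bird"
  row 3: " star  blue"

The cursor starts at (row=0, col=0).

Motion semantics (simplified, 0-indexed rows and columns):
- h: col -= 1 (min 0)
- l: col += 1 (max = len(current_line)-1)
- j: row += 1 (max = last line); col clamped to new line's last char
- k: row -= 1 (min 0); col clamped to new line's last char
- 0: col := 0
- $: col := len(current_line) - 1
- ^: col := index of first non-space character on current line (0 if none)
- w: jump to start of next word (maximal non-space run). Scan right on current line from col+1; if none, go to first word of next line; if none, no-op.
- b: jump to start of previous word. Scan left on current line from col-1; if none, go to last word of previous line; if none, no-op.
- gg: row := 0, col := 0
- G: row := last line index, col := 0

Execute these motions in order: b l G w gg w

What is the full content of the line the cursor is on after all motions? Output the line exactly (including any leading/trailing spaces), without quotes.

Answer: wind ten  wind

Derivation:
After 1 (b): row=0 col=0 char='w'
After 2 (l): row=0 col=1 char='i'
After 3 (G): row=3 col=0 char='_'
After 4 (w): row=3 col=1 char='s'
After 5 (gg): row=0 col=0 char='w'
After 6 (w): row=0 col=5 char='t'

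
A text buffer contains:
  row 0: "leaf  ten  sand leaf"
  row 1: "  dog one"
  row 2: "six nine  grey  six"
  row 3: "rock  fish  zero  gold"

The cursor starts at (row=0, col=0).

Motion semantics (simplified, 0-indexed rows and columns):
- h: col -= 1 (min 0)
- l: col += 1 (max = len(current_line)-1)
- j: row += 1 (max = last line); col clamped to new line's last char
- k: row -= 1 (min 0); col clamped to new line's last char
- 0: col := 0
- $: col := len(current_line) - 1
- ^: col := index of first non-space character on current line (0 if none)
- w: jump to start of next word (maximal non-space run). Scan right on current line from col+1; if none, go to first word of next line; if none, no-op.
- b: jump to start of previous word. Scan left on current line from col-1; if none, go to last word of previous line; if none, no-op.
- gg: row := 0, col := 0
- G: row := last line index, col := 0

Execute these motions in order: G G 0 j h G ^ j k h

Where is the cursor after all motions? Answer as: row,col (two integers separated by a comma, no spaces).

After 1 (G): row=3 col=0 char='r'
After 2 (G): row=3 col=0 char='r'
After 3 (0): row=3 col=0 char='r'
After 4 (j): row=3 col=0 char='r'
After 5 (h): row=3 col=0 char='r'
After 6 (G): row=3 col=0 char='r'
After 7 (^): row=3 col=0 char='r'
After 8 (j): row=3 col=0 char='r'
After 9 (k): row=2 col=0 char='s'
After 10 (h): row=2 col=0 char='s'

Answer: 2,0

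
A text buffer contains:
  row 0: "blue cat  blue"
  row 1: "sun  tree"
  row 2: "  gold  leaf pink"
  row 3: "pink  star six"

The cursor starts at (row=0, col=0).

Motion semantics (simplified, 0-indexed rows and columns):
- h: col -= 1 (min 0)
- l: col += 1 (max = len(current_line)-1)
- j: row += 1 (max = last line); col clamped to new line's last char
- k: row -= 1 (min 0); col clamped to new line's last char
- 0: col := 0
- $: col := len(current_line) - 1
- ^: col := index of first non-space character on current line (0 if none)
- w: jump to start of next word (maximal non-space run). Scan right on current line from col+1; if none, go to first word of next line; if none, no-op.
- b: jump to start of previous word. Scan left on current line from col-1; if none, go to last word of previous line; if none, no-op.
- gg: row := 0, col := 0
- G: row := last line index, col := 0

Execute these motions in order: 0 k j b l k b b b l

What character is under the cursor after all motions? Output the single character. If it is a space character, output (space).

After 1 (0): row=0 col=0 char='b'
After 2 (k): row=0 col=0 char='b'
After 3 (j): row=1 col=0 char='s'
After 4 (b): row=0 col=10 char='b'
After 5 (l): row=0 col=11 char='l'
After 6 (k): row=0 col=11 char='l'
After 7 (b): row=0 col=10 char='b'
After 8 (b): row=0 col=5 char='c'
After 9 (b): row=0 col=0 char='b'
After 10 (l): row=0 col=1 char='l'

Answer: l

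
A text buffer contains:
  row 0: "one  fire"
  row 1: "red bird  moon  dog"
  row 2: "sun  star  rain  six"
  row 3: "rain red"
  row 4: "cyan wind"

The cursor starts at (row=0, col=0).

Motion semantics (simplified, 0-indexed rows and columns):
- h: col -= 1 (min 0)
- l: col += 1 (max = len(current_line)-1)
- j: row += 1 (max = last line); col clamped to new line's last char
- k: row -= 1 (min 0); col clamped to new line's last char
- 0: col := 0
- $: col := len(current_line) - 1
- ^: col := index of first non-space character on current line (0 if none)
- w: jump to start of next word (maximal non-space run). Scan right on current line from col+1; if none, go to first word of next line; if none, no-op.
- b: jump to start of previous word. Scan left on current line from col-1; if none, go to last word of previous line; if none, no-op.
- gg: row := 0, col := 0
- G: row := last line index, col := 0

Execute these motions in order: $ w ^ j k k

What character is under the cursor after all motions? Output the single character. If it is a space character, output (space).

Answer: o

Derivation:
After 1 ($): row=0 col=8 char='e'
After 2 (w): row=1 col=0 char='r'
After 3 (^): row=1 col=0 char='r'
After 4 (j): row=2 col=0 char='s'
After 5 (k): row=1 col=0 char='r'
After 6 (k): row=0 col=0 char='o'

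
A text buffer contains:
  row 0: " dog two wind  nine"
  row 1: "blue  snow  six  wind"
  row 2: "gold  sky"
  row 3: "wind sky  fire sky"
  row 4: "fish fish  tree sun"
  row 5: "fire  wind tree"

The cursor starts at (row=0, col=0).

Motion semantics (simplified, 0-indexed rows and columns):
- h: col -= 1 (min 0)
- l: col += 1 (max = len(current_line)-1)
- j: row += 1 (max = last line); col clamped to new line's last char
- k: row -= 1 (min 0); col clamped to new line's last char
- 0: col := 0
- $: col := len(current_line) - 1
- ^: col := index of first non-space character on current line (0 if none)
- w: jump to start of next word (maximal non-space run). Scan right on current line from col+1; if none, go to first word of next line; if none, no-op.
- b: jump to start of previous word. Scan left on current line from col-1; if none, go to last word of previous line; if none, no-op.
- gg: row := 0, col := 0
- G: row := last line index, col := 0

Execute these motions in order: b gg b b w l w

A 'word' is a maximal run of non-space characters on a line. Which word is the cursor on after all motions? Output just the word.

Answer: two

Derivation:
After 1 (b): row=0 col=0 char='_'
After 2 (gg): row=0 col=0 char='_'
After 3 (b): row=0 col=0 char='_'
After 4 (b): row=0 col=0 char='_'
After 5 (w): row=0 col=1 char='d'
After 6 (l): row=0 col=2 char='o'
After 7 (w): row=0 col=5 char='t'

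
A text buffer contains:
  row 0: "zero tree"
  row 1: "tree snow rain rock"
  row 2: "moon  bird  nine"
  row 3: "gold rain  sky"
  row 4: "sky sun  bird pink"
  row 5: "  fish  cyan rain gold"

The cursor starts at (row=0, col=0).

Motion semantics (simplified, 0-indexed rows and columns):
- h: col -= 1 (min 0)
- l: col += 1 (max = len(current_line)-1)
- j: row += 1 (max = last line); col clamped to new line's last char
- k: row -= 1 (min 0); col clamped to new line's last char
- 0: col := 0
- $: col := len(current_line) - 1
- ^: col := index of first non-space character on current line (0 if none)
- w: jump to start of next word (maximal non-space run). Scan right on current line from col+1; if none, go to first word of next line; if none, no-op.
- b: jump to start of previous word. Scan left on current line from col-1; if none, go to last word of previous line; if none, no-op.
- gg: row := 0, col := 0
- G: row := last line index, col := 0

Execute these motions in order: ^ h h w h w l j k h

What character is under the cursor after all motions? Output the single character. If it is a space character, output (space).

Answer: t

Derivation:
After 1 (^): row=0 col=0 char='z'
After 2 (h): row=0 col=0 char='z'
After 3 (h): row=0 col=0 char='z'
After 4 (w): row=0 col=5 char='t'
After 5 (h): row=0 col=4 char='_'
After 6 (w): row=0 col=5 char='t'
After 7 (l): row=0 col=6 char='r'
After 8 (j): row=1 col=6 char='n'
After 9 (k): row=0 col=6 char='r'
After 10 (h): row=0 col=5 char='t'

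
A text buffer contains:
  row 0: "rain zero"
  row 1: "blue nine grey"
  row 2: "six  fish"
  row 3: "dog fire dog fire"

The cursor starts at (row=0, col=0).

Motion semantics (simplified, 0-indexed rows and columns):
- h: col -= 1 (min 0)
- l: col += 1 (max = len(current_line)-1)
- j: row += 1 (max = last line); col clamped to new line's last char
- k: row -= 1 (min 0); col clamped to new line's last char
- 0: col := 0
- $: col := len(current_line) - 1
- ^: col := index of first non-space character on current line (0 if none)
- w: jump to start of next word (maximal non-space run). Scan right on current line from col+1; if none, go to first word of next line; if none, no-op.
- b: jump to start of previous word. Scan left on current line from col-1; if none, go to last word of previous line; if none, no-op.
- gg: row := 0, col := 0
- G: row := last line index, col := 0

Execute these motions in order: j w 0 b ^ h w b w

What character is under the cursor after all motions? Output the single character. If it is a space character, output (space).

After 1 (j): row=1 col=0 char='b'
After 2 (w): row=1 col=5 char='n'
After 3 (0): row=1 col=0 char='b'
After 4 (b): row=0 col=5 char='z'
After 5 (^): row=0 col=0 char='r'
After 6 (h): row=0 col=0 char='r'
After 7 (w): row=0 col=5 char='z'
After 8 (b): row=0 col=0 char='r'
After 9 (w): row=0 col=5 char='z'

Answer: z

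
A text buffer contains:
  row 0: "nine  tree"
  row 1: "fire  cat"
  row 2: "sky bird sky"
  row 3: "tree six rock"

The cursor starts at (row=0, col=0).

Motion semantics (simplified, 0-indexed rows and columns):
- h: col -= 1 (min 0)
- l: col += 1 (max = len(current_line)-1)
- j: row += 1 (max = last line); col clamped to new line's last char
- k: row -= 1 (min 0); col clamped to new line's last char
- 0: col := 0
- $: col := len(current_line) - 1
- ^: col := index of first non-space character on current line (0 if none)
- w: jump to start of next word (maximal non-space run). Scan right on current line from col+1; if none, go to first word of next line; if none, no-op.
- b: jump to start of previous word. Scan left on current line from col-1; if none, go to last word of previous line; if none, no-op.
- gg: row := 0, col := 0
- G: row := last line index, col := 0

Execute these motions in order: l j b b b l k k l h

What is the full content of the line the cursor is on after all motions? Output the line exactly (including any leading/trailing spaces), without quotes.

Answer: nine  tree

Derivation:
After 1 (l): row=0 col=1 char='i'
After 2 (j): row=1 col=1 char='i'
After 3 (b): row=1 col=0 char='f'
After 4 (b): row=0 col=6 char='t'
After 5 (b): row=0 col=0 char='n'
After 6 (l): row=0 col=1 char='i'
After 7 (k): row=0 col=1 char='i'
After 8 (k): row=0 col=1 char='i'
After 9 (l): row=0 col=2 char='n'
After 10 (h): row=0 col=1 char='i'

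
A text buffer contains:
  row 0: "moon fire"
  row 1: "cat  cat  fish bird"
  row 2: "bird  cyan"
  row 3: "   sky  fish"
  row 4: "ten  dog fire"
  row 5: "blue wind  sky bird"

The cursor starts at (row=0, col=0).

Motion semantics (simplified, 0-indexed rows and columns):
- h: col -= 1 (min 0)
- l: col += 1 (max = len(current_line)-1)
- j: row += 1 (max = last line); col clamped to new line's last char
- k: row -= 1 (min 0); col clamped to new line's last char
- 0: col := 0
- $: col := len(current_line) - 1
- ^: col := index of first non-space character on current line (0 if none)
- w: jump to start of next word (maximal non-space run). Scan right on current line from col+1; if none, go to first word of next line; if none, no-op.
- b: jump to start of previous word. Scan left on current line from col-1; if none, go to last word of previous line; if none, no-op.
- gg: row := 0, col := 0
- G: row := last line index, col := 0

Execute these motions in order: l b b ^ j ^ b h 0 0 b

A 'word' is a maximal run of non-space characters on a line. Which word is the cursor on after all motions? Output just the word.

After 1 (l): row=0 col=1 char='o'
After 2 (b): row=0 col=0 char='m'
After 3 (b): row=0 col=0 char='m'
After 4 (^): row=0 col=0 char='m'
After 5 (j): row=1 col=0 char='c'
After 6 (^): row=1 col=0 char='c'
After 7 (b): row=0 col=5 char='f'
After 8 (h): row=0 col=4 char='_'
After 9 (0): row=0 col=0 char='m'
After 10 (0): row=0 col=0 char='m'
After 11 (b): row=0 col=0 char='m'

Answer: moon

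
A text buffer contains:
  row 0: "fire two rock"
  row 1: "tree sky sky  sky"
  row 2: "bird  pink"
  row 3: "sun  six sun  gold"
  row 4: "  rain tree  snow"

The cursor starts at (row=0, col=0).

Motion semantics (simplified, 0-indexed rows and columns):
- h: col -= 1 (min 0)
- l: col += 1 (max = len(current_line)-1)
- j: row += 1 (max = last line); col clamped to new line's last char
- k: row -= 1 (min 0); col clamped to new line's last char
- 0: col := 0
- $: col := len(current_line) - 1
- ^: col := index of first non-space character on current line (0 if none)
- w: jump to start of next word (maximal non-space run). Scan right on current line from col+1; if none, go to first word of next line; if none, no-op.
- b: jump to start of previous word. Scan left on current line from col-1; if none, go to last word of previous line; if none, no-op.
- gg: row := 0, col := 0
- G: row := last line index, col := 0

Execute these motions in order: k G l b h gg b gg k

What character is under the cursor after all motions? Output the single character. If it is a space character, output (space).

Answer: f

Derivation:
After 1 (k): row=0 col=0 char='f'
After 2 (G): row=4 col=0 char='_'
After 3 (l): row=4 col=1 char='_'
After 4 (b): row=3 col=14 char='g'
After 5 (h): row=3 col=13 char='_'
After 6 (gg): row=0 col=0 char='f'
After 7 (b): row=0 col=0 char='f'
After 8 (gg): row=0 col=0 char='f'
After 9 (k): row=0 col=0 char='f'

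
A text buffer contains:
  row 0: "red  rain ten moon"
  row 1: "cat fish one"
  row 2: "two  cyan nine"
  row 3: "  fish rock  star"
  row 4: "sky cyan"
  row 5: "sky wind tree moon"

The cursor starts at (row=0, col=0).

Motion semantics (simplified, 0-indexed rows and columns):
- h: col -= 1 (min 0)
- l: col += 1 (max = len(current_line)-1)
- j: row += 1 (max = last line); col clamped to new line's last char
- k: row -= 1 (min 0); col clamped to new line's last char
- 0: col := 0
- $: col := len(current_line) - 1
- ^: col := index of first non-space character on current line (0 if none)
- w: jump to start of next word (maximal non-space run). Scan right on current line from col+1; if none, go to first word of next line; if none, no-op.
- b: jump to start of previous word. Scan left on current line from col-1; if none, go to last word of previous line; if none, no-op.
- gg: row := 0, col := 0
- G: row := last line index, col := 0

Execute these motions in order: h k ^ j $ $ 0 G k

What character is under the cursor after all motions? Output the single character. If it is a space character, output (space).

After 1 (h): row=0 col=0 char='r'
After 2 (k): row=0 col=0 char='r'
After 3 (^): row=0 col=0 char='r'
After 4 (j): row=1 col=0 char='c'
After 5 ($): row=1 col=11 char='e'
After 6 ($): row=1 col=11 char='e'
After 7 (0): row=1 col=0 char='c'
After 8 (G): row=5 col=0 char='s'
After 9 (k): row=4 col=0 char='s'

Answer: s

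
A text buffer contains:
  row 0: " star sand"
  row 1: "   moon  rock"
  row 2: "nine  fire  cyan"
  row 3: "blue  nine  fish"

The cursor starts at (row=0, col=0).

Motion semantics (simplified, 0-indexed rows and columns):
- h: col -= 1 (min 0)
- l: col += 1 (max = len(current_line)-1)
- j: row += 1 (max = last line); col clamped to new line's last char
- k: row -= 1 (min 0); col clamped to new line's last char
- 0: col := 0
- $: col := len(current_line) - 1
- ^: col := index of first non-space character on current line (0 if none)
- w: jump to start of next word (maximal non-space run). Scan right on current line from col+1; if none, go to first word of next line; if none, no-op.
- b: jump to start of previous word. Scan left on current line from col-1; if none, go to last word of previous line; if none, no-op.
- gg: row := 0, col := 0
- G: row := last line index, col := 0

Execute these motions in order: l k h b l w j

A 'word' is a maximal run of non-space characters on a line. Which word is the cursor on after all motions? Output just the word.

After 1 (l): row=0 col=1 char='s'
After 2 (k): row=0 col=1 char='s'
After 3 (h): row=0 col=0 char='_'
After 4 (b): row=0 col=0 char='_'
After 5 (l): row=0 col=1 char='s'
After 6 (w): row=0 col=6 char='s'
After 7 (j): row=1 col=6 char='n'

Answer: moon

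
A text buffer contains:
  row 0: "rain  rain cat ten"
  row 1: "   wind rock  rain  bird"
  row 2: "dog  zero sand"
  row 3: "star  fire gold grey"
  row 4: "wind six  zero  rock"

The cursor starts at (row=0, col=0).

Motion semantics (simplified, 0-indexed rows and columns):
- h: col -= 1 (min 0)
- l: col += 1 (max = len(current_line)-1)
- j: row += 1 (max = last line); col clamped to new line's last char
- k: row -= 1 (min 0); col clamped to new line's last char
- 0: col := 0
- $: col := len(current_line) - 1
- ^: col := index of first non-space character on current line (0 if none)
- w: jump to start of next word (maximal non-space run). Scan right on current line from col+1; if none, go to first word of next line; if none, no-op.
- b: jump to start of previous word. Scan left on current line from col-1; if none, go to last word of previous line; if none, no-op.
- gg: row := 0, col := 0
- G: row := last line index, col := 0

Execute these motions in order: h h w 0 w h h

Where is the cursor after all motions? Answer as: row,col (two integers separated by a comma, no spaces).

Answer: 0,4

Derivation:
After 1 (h): row=0 col=0 char='r'
After 2 (h): row=0 col=0 char='r'
After 3 (w): row=0 col=6 char='r'
After 4 (0): row=0 col=0 char='r'
After 5 (w): row=0 col=6 char='r'
After 6 (h): row=0 col=5 char='_'
After 7 (h): row=0 col=4 char='_'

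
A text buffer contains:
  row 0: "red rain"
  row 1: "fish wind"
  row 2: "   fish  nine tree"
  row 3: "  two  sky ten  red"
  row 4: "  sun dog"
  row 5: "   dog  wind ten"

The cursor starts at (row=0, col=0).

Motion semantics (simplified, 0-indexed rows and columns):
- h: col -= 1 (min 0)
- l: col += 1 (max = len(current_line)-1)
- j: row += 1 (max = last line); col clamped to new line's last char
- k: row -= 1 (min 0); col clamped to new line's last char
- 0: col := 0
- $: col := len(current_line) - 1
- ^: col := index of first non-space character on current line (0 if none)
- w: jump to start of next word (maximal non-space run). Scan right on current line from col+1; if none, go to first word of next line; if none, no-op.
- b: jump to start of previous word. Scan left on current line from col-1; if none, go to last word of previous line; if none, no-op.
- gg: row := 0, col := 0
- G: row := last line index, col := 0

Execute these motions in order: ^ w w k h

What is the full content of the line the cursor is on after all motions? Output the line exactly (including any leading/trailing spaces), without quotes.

Answer: red rain

Derivation:
After 1 (^): row=0 col=0 char='r'
After 2 (w): row=0 col=4 char='r'
After 3 (w): row=1 col=0 char='f'
After 4 (k): row=0 col=0 char='r'
After 5 (h): row=0 col=0 char='r'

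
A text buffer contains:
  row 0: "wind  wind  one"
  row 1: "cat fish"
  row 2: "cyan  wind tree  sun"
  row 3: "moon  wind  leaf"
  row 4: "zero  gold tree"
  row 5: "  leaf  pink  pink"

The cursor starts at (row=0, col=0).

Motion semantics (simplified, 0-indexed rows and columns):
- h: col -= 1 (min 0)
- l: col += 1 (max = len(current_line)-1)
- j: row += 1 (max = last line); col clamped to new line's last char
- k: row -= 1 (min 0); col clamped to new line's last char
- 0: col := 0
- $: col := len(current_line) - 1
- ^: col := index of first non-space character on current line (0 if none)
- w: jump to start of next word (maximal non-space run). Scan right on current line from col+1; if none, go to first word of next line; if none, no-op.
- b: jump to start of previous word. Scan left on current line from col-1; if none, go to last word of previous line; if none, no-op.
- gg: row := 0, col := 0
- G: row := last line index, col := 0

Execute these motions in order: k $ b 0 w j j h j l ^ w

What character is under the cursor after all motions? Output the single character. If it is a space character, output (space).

Answer: w

Derivation:
After 1 (k): row=0 col=0 char='w'
After 2 ($): row=0 col=14 char='e'
After 3 (b): row=0 col=12 char='o'
After 4 (0): row=0 col=0 char='w'
After 5 (w): row=0 col=6 char='w'
After 6 (j): row=1 col=6 char='s'
After 7 (j): row=2 col=6 char='w'
After 8 (h): row=2 col=5 char='_'
After 9 (j): row=3 col=5 char='_'
After 10 (l): row=3 col=6 char='w'
After 11 (^): row=3 col=0 char='m'
After 12 (w): row=3 col=6 char='w'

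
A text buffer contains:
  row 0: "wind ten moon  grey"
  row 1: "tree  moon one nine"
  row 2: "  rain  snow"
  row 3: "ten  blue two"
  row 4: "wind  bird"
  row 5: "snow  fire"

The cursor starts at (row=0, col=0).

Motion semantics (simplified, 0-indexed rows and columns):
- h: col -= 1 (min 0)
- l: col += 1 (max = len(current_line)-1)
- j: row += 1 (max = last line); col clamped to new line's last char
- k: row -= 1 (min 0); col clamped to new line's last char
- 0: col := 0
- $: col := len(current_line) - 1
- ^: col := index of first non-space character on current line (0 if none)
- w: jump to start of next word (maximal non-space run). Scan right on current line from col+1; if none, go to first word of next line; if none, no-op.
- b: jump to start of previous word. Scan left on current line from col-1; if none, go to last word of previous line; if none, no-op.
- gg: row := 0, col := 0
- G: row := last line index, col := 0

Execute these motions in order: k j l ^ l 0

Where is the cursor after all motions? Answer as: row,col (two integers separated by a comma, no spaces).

Answer: 1,0

Derivation:
After 1 (k): row=0 col=0 char='w'
After 2 (j): row=1 col=0 char='t'
After 3 (l): row=1 col=1 char='r'
After 4 (^): row=1 col=0 char='t'
After 5 (l): row=1 col=1 char='r'
After 6 (0): row=1 col=0 char='t'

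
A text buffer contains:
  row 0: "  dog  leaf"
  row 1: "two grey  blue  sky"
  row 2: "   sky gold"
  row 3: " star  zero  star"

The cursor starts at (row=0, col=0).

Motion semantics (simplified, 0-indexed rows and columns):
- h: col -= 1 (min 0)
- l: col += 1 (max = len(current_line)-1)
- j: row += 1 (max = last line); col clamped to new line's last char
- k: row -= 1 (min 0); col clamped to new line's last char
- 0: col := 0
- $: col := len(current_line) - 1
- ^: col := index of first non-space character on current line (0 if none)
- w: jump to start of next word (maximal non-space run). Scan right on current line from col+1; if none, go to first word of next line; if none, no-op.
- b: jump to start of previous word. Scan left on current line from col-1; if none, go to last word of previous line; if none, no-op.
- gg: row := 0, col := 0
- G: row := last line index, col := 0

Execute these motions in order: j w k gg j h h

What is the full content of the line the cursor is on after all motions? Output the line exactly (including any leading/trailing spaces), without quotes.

Answer: two grey  blue  sky

Derivation:
After 1 (j): row=1 col=0 char='t'
After 2 (w): row=1 col=4 char='g'
After 3 (k): row=0 col=4 char='g'
After 4 (gg): row=0 col=0 char='_'
After 5 (j): row=1 col=0 char='t'
After 6 (h): row=1 col=0 char='t'
After 7 (h): row=1 col=0 char='t'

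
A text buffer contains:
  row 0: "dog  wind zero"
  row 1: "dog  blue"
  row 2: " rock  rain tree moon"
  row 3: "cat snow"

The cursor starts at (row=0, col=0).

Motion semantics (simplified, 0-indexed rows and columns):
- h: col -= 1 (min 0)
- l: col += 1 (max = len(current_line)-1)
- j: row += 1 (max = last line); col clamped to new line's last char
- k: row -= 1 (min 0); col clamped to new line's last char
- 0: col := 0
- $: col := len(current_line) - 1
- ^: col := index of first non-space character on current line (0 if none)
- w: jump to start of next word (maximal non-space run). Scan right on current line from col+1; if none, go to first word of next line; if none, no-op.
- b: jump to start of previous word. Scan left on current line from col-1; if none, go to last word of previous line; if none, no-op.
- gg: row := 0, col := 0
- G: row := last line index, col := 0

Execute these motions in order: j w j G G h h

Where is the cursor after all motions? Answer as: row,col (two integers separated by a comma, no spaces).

Answer: 3,0

Derivation:
After 1 (j): row=1 col=0 char='d'
After 2 (w): row=1 col=5 char='b'
After 3 (j): row=2 col=5 char='_'
After 4 (G): row=3 col=0 char='c'
After 5 (G): row=3 col=0 char='c'
After 6 (h): row=3 col=0 char='c'
After 7 (h): row=3 col=0 char='c'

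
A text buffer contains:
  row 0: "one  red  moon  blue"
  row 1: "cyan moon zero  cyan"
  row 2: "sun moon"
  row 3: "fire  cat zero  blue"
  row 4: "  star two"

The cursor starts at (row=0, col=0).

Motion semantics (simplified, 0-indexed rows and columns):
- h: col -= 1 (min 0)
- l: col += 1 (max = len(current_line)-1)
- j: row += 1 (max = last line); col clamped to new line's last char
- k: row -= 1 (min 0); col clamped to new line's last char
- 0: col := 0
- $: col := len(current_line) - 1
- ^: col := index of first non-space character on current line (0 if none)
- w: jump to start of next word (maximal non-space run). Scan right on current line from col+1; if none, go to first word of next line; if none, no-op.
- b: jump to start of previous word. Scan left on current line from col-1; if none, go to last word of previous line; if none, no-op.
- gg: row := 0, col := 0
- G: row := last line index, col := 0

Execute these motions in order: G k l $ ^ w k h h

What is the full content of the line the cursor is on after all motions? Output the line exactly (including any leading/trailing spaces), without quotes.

After 1 (G): row=4 col=0 char='_'
After 2 (k): row=3 col=0 char='f'
After 3 (l): row=3 col=1 char='i'
After 4 ($): row=3 col=19 char='e'
After 5 (^): row=3 col=0 char='f'
After 6 (w): row=3 col=6 char='c'
After 7 (k): row=2 col=6 char='o'
After 8 (h): row=2 col=5 char='o'
After 9 (h): row=2 col=4 char='m'

Answer: sun moon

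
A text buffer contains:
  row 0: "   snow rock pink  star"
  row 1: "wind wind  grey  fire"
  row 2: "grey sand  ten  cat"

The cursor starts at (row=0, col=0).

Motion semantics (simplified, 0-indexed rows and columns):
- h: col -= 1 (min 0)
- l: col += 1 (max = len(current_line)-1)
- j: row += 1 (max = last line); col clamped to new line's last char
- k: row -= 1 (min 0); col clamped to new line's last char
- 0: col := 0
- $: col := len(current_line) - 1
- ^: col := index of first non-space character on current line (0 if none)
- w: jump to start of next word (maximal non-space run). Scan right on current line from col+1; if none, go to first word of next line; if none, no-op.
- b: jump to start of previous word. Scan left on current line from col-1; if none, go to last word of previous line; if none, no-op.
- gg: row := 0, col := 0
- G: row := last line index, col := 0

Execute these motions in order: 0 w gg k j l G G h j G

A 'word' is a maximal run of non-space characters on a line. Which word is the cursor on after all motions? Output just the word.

Answer: grey

Derivation:
After 1 (0): row=0 col=0 char='_'
After 2 (w): row=0 col=3 char='s'
After 3 (gg): row=0 col=0 char='_'
After 4 (k): row=0 col=0 char='_'
After 5 (j): row=1 col=0 char='w'
After 6 (l): row=1 col=1 char='i'
After 7 (G): row=2 col=0 char='g'
After 8 (G): row=2 col=0 char='g'
After 9 (h): row=2 col=0 char='g'
After 10 (j): row=2 col=0 char='g'
After 11 (G): row=2 col=0 char='g'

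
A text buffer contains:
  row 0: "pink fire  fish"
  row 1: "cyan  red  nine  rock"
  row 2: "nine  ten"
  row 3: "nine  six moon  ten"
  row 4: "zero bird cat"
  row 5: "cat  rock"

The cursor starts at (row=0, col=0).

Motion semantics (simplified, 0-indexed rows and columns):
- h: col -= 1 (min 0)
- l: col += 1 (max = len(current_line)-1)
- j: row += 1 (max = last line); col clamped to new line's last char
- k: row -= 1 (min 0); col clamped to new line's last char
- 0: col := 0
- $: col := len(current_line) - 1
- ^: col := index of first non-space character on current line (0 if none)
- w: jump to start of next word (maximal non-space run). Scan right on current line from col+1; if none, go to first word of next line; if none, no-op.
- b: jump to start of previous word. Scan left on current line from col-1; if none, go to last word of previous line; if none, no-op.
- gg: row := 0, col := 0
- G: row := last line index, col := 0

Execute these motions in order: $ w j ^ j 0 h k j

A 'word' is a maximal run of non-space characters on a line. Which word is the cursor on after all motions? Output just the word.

Answer: nine

Derivation:
After 1 ($): row=0 col=14 char='h'
After 2 (w): row=1 col=0 char='c'
After 3 (j): row=2 col=0 char='n'
After 4 (^): row=2 col=0 char='n'
After 5 (j): row=3 col=0 char='n'
After 6 (0): row=3 col=0 char='n'
After 7 (h): row=3 col=0 char='n'
After 8 (k): row=2 col=0 char='n'
After 9 (j): row=3 col=0 char='n'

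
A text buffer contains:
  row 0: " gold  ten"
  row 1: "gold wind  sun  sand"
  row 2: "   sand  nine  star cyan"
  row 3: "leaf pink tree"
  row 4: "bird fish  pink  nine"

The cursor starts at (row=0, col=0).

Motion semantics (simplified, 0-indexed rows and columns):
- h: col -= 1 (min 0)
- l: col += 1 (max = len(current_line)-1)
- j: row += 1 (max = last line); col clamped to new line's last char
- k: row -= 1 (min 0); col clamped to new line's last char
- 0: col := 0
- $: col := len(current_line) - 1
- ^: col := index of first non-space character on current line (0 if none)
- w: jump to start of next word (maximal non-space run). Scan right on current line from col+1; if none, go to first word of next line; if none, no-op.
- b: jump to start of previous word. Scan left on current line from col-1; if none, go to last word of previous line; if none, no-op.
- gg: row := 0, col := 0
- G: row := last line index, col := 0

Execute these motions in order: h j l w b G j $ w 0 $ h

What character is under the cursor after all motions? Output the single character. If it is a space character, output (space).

After 1 (h): row=0 col=0 char='_'
After 2 (j): row=1 col=0 char='g'
After 3 (l): row=1 col=1 char='o'
After 4 (w): row=1 col=5 char='w'
After 5 (b): row=1 col=0 char='g'
After 6 (G): row=4 col=0 char='b'
After 7 (j): row=4 col=0 char='b'
After 8 ($): row=4 col=20 char='e'
After 9 (w): row=4 col=20 char='e'
After 10 (0): row=4 col=0 char='b'
After 11 ($): row=4 col=20 char='e'
After 12 (h): row=4 col=19 char='n'

Answer: n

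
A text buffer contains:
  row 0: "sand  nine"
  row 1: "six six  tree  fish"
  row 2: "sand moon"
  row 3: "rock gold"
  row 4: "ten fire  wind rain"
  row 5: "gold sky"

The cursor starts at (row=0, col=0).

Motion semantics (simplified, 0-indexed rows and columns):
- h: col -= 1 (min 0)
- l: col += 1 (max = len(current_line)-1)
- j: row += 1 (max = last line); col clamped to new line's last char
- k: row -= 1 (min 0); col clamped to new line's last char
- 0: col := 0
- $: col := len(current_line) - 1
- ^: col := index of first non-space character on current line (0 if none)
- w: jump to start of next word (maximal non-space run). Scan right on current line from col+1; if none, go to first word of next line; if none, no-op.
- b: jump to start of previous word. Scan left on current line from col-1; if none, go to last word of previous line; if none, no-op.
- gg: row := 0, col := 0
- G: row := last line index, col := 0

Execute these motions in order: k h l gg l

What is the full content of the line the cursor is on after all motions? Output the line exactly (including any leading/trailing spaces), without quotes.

After 1 (k): row=0 col=0 char='s'
After 2 (h): row=0 col=0 char='s'
After 3 (l): row=0 col=1 char='a'
After 4 (gg): row=0 col=0 char='s'
After 5 (l): row=0 col=1 char='a'

Answer: sand  nine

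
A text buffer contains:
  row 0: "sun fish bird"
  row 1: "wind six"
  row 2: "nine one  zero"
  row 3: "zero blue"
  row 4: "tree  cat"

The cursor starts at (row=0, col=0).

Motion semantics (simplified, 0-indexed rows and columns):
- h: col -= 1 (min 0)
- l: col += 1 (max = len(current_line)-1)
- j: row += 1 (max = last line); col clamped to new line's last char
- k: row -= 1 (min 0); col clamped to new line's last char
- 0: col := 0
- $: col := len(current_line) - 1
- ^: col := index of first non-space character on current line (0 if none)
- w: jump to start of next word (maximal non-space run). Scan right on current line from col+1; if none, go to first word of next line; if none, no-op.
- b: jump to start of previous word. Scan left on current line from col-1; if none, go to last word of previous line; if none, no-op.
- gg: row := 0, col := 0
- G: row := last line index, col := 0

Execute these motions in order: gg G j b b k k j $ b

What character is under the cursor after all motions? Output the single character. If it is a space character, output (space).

After 1 (gg): row=0 col=0 char='s'
After 2 (G): row=4 col=0 char='t'
After 3 (j): row=4 col=0 char='t'
After 4 (b): row=3 col=5 char='b'
After 5 (b): row=3 col=0 char='z'
After 6 (k): row=2 col=0 char='n'
After 7 (k): row=1 col=0 char='w'
After 8 (j): row=2 col=0 char='n'
After 9 ($): row=2 col=13 char='o'
After 10 (b): row=2 col=10 char='z'

Answer: z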